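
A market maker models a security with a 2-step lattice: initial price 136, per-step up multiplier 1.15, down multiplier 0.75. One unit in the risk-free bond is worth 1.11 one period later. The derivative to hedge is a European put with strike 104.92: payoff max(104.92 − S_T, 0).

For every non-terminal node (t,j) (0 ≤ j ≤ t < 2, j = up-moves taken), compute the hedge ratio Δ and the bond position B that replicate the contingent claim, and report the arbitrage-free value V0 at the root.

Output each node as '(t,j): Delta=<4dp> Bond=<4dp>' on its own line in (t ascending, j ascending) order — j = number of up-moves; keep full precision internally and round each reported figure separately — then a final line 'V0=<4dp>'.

The replicating-portfolio and risk-neutral prices coincide; use p* = (1.11−0.75)/(1.15−0.75) = 0.9000 for the latter.
Terminal payoffs: V(2,0)=28.4200, V(2,1)=0.0000, V(2,2)=0.0000
  t=1,j=0: stock 102.0000 → up 117.3000 (V=0.0000), down 76.5000 (V=28.4200). Price 2.5604; hedge Δ=-0.6966, bond B=73.6104.
  t=1,j=1: stock 156.4000 → up 179.8600 (V=0.0000), down 117.3000 (V=0.0000). Price 0.0000; hedge Δ=0.0000, bond B=0.0000.
  t=0,j=0: stock 136.0000 → up 156.4000 (V=0.0000), down 102.0000 (V=2.5604). Price 0.2307; hedge Δ=-0.0471, bond B=6.6316.
The time-0 hedge costs 0.2307, which is the no-arbitrage price.

(0,0): Delta=-0.0471 Bond=6.6316
(1,0): Delta=-0.6966 Bond=73.6104
(1,1): Delta=0.0000 Bond=0.0000
V0=0.2307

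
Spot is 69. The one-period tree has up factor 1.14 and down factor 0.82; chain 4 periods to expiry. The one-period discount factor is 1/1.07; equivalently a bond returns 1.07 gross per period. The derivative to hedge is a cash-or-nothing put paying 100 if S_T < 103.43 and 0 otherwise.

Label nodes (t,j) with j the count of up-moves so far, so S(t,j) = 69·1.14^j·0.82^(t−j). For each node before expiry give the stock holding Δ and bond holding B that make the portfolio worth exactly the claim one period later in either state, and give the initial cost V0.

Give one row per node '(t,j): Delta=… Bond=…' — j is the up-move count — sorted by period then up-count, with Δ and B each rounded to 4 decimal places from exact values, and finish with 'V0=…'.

(0,0): Delta=-1.7629 Bond=169.5073
(1,0): Delta=0.0000 Bond=81.6298
(1,1): Delta=-2.1179 Bond=209.3009
(2,0): Delta=0.0000 Bond=87.3439
(2,1): Delta=0.0000 Bond=87.3439
(2,2): Delta=-2.5445 Bond=262.2022
(3,0): Delta=0.0000 Bond=93.4579
(3,1): Delta=0.0000 Bond=93.4579
(3,2): Delta=0.0000 Bond=93.4579
(3,3): Delta=-3.0569 Bond=332.9439
V0=47.8695

The replicating-portfolio and risk-neutral prices coincide; use p* = (1.07−0.82)/(1.14−0.82) = 0.7813 for the latter.
At expiry t=4: V(4,0)=100.0000, V(4,1)=100.0000, V(4,2)=100.0000, V(4,3)=100.0000, V(4,4)=0.0000
(3,0): S=38.0444. Δ = (V_up−V_dn)/(S_up−S_dn) = (100.0000−100.0000)/(43.3706−31.1964) = 0.0000. V = [p*·100.0000 + (1−p*)·100.0000]/1.07 = 93.4579. B = V − Δ·S = 93.4579.
(3,1): S=52.8910. Δ = (V_up−V_dn)/(S_up−S_dn) = (100.0000−100.0000)/(60.2957−43.3706) = 0.0000. V = [p*·100.0000 + (1−p*)·100.0000]/1.07 = 93.4579. B = V − Δ·S = 93.4579.
(3,2): S=73.5314. Δ = (V_up−V_dn)/(S_up−S_dn) = (100.0000−100.0000)/(83.8258−60.2957) = 0.0000. V = [p*·100.0000 + (1−p*)·100.0000]/1.07 = 93.4579. B = V − Δ·S = 93.4579.
(3,3): S=102.2265. Δ = (V_up−V_dn)/(S_up−S_dn) = (0.0000−100.0000)/(116.5383−83.8258) = -3.0569. V = [p*·0.0000 + (1−p*)·100.0000]/1.07 = 20.4439. B = V − Δ·S = 332.9439.
(2,0): S=46.3956. Δ = (V_up−V_dn)/(S_up−S_dn) = (93.4579−93.4579)/(52.8910−38.0444) = 0.0000. V = [p*·93.4579 + (1−p*)·93.4579]/1.07 = 87.3439. B = V − Δ·S = 87.3439.
(2,1): S=64.5012. Δ = (V_up−V_dn)/(S_up−S_dn) = (93.4579−93.4579)/(73.5314−52.8910) = 0.0000. V = [p*·93.4579 + (1−p*)·93.4579]/1.07 = 87.3439. B = V − Δ·S = 87.3439.
(2,2): S=89.6724. Δ = (V_up−V_dn)/(S_up−S_dn) = (20.4439−93.4579)/(102.2265−73.5314) = -2.5445. V = [p*·20.4439 + (1−p*)·93.4579]/1.07 = 34.0334. B = V − Δ·S = 262.2022.
(1,0): S=56.5800. Δ = (V_up−V_dn)/(S_up−S_dn) = (87.3439−87.3439)/(64.5012−46.3956) = 0.0000. V = [p*·87.3439 + (1−p*)·87.3439]/1.07 = 81.6298. B = V − Δ·S = 81.6298.
(1,1): S=78.6600. Δ = (V_up−V_dn)/(S_up−S_dn) = (34.0334−87.3439)/(89.6724−64.5012) = -2.1179. V = [p*·34.0334 + (1−p*)·87.3439]/1.07 = 42.7057. B = V − Δ·S = 209.3009.
(0,0): S=69.0000. Δ = (V_up−V_dn)/(S_up−S_dn) = (42.7057−81.6298)/(78.6600−56.5800) = -1.7629. V = [p*·42.7057 + (1−p*)·81.6298]/1.07 = 47.8695. B = V − Δ·S = 169.5073.
Each (Δ,B) replicates both successor values, so the strategy is self-financing and V0 is arbitrage-free.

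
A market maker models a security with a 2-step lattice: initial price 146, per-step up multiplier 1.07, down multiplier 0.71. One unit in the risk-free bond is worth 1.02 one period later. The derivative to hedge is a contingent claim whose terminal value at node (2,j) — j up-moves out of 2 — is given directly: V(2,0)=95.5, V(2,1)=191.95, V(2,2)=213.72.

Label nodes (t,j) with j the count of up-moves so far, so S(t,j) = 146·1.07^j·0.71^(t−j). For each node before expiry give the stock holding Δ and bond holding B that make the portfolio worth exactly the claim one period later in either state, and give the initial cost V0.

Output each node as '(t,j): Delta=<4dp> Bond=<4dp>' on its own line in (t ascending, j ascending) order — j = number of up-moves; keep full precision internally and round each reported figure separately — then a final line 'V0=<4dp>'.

The replicating-portfolio and risk-neutral prices coincide; use p* = (1.02−0.71)/(1.07−0.71) = 0.8611 for the latter.
Payoff layer (t=2): V(2,0)=95.5000, V(2,1)=191.9500, V(2,2)=213.7200
Node (1,0) S=103.6600: V=(p*·191.9500+(1−p*)·95.5000)/1.02=175.0531; Δ=(191.9500−95.5000)/(110.9162−73.5986)=2.5846; B=V−Δ·S=-92.8636
Node (1,1) S=156.2200: V=(p*·213.7200+(1−p*)·191.9500)/1.02=206.5651; Δ=(213.7200−191.9500)/(167.1554−110.9162)=0.3871; B=V−Δ·S=146.0929
Node (0,0) S=146.0000: V=(p*·206.5651+(1−p*)·175.0531)/1.02=198.2239; Δ=(206.5651−175.0531)/(156.2200−103.6600)=0.5995; B=V−Δ·S=110.6907
Check: Δ(0,0)·S0 + B(0,0) = 198.2239 = V0.

(0,0): Delta=0.5995 Bond=110.6907
(1,0): Delta=2.5846 Bond=-92.8636
(1,1): Delta=0.3871 Bond=146.0929
V0=198.2239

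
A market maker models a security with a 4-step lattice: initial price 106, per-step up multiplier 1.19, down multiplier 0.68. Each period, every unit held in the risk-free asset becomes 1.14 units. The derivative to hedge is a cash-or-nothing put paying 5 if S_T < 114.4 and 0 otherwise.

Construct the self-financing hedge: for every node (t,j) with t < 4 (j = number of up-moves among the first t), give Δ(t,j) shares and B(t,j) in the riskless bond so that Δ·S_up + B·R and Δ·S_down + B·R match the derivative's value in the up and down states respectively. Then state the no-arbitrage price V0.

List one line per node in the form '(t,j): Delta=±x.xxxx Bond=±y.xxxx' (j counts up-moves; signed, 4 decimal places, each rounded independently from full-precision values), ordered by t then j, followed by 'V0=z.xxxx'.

(0,0): Delta=-0.0149 Bond=1.7326
(1,0): Delta=-0.0851 Bond=7.0356
(1,1): Delta=-0.0106 Bond=1.4251
(2,0): Delta=0.0000 Bond=3.8473
(2,1): Delta=-0.0904 Bond=8.4742
(2,2): Delta=-0.0056 Bond=0.8801
(3,0): Delta=0.0000 Bond=4.3860
(3,1): Delta=0.0000 Bond=4.3860
(3,2): Delta=-0.0960 Bond=10.2339
(3,3): Delta=0.0000 Bond=0.0000
V0=0.1492

Under the risk-neutral measure, an up-move has probability p* = (R−d)/(u−d) = 0.9020 and values discount at R = 1.14.
Terminal values V(4,·): V(4,0)=5.0000, V(4,1)=5.0000, V(4,2)=5.0000, V(4,3)=0.0000, V(4,4)=0.0000
(3,0): S=33.3298. Δ = (V_up−V_dn)/(S_up−S_dn) = (5.0000−5.0000)/(39.6625−22.6643) = 0.0000. V = [p*·5.0000 + (1−p*)·5.0000]/1.14 = 4.3860. B = V − Δ·S = 4.3860.
(3,1): S=58.3271. Δ = (V_up−V_dn)/(S_up−S_dn) = (5.0000−5.0000)/(69.4093−39.6625) = 0.0000. V = [p*·5.0000 + (1−p*)·5.0000]/1.14 = 4.3860. B = V − Δ·S = 4.3860.
(3,2): S=102.0725. Δ = (V_up−V_dn)/(S_up−S_dn) = (0.0000−5.0000)/(121.4663−69.4093) = -0.0960. V = [p*·0.0000 + (1−p*)·5.0000]/1.14 = 0.4300. B = V − Δ·S = 10.2339.
(3,3): S=178.6269. Δ = (V_up−V_dn)/(S_up−S_dn) = (0.0000−0.0000)/(212.5660−121.4663) = 0.0000. V = [p*·0.0000 + (1−p*)·0.0000]/1.14 = 0.0000. B = V − Δ·S = 0.0000.
(2,0): S=49.0144. Δ = (V_up−V_dn)/(S_up−S_dn) = (4.3860−4.3860)/(58.3271−33.3298) = 0.0000. V = [p*·4.3860 + (1−p*)·4.3860]/1.14 = 3.8473. B = V − Δ·S = 3.8473.
(2,1): S=85.7752. Δ = (V_up−V_dn)/(S_up−S_dn) = (0.4300−4.3860)/(102.0725−58.3271) = -0.0904. V = [p*·0.4300 + (1−p*)·4.3860]/1.14 = 0.7174. B = V − Δ·S = 8.4742.
(2,2): S=150.1066. Δ = (V_up−V_dn)/(S_up−S_dn) = (0.0000−0.4300)/(178.6269−102.0725) = -0.0056. V = [p*·0.0000 + (1−p*)·0.4300]/1.14 = 0.0370. B = V − Δ·S = 0.8801.
(1,0): S=72.0800. Δ = (V_up−V_dn)/(S_up−S_dn) = (0.7174−3.8473)/(85.7752−49.0144) = -0.0851. V = [p*·0.7174 + (1−p*)·3.8473]/1.14 = 0.8985. B = V − Δ·S = 7.0356.
(1,1): S=126.1400. Δ = (V_up−V_dn)/(S_up−S_dn) = (0.0370−0.7174)/(150.1066−85.7752) = -0.0106. V = [p*·0.0370 + (1−p*)·0.7174]/1.14 = 0.0910. B = V − Δ·S = 1.4251.
(0,0): S=106.0000. Δ = (V_up−V_dn)/(S_up−S_dn) = (0.0910−0.8985)/(126.1400−72.0800) = -0.0149. V = [p*·0.0910 + (1−p*)·0.8985]/1.14 = 0.1492. B = V − Δ·S = 1.7326.
Self-financing check: at every node Δ·S+B equals the discounted successor values.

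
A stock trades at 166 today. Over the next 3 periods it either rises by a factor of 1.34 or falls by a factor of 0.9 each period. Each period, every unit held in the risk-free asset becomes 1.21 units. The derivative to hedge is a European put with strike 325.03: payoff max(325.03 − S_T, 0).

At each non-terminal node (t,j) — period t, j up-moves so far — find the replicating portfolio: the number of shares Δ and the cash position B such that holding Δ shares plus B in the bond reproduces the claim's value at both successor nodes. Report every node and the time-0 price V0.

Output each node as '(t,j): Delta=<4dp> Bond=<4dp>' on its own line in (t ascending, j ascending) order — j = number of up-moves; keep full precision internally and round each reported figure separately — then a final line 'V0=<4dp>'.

(0,0): Delta=-0.6547 Bond=140.8398
(1,0): Delta=-1.0000 Bond=221.9999
(1,1): Delta=-0.5575 Bond=148.7843
(2,0): Delta=-1.0000 Bond=268.6198
(2,1): Delta=-1.0000 Bond=268.6198
(2,2): Delta=-0.4328 Bond=142.8780
V0=32.1550

The replicating-portfolio and risk-neutral prices coincide; use p* = (1.21−0.9)/(1.34−0.9) = 0.7045 for the latter.
Terminal values V(3,·): V(3,0)=204.0160, V(3,1)=144.8536, V(3,2)=56.7674, V(3,3)=0.0000
  t=2,j=0: stock 134.4600 → up 180.1764 (V=144.8536), down 121.0140 (V=204.0160). Price 134.1598; hedge Δ=-1.0000, bond B=268.6198.
  t=2,j=1: stock 200.1960 → up 268.2626 (V=56.7674), down 180.1764 (V=144.8536). Price 68.4238; hedge Δ=-1.0000, bond B=268.6198.
  t=2,j=2: stock 298.0696 → up 399.4133 (V=0.0000), down 268.2626 (V=56.7674). Price 13.8613; hedge Δ=-0.4328, bond B=142.8780.
  t=1,j=0: stock 149.4000 → up 200.1960 (V=68.4238), down 134.4600 (V=134.1598). Price 72.5999; hedge Δ=-1.0000, bond B=221.9999.
  t=1,j=1: stock 222.4400 → up 298.0696 (V=13.8613), down 200.1960 (V=68.4238). Price 24.7786; hedge Δ=-0.5575, bond B=148.7843.
  t=0,j=0: stock 166.0000 → up 222.4400 (V=24.7786), down 149.4000 (V=72.5999). Price 32.1550; hedge Δ=-0.6547, bond B=140.8398.
Self-financing check: at every node Δ·S+B equals the discounted successor values.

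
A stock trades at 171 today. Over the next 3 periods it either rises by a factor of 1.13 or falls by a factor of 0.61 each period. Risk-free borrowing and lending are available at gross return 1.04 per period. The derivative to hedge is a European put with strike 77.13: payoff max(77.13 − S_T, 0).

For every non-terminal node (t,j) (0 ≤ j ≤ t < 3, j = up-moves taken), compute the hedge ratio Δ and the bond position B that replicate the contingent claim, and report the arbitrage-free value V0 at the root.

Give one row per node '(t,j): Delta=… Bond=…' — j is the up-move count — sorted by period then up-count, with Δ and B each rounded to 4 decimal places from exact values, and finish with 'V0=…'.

Since d<R<u, set p* = (R−d)/(u−d) = 0.8269; price each node as the discounted p*-expectation of its children.
Terminal payoffs: V(3,0)=38.3162, V(3,1)=5.2291, V(3,2)=0.0000, V(3,3)=0.0000
  t=2,j=0: stock 63.6291 → up 71.9009 (V=5.2291), down 38.8138 (V=38.3162). Price 10.5344; hedge Δ=-1.0000, bond B=74.1635.
  t=2,j=1: stock 117.8703 → up 133.1934 (V=0.0000), down 71.9009 (V=5.2291). Price 0.8702; hedge Δ=-0.0853, bond B=10.9262.
  t=2,j=2: stock 218.3499 → up 246.7354 (V=0.0000), down 133.1934 (V=0.0000). Price 0.0000; hedge Δ=0.0000, bond B=0.0000.
  t=1,j=0: stock 104.3100 → up 117.8703 (V=0.8702), down 63.6291 (V=10.5344). Price 2.4451; hedge Δ=-0.1782, bond B=21.0299.
  t=1,j=1: stock 193.2300 → up 218.3499 (V=0.0000), down 117.8703 (V=0.8702). Price 0.1448; hedge Δ=-0.0087, bond B=1.8183.
  t=0,j=0: stock 171.0000 → up 193.2300 (V=0.1448), down 104.3100 (V=2.4451). Price 0.5221; hedge Δ=-0.0259, bond B=4.9456.
Each (Δ,B) replicates both successor values, so the strategy is self-financing and V0 is arbitrage-free.

(0,0): Delta=-0.0259 Bond=4.9456
(1,0): Delta=-0.1782 Bond=21.0299
(1,1): Delta=-0.0087 Bond=1.8183
(2,0): Delta=-1.0000 Bond=74.1635
(2,1): Delta=-0.0853 Bond=10.9262
(2,2): Delta=0.0000 Bond=0.0000
V0=0.5221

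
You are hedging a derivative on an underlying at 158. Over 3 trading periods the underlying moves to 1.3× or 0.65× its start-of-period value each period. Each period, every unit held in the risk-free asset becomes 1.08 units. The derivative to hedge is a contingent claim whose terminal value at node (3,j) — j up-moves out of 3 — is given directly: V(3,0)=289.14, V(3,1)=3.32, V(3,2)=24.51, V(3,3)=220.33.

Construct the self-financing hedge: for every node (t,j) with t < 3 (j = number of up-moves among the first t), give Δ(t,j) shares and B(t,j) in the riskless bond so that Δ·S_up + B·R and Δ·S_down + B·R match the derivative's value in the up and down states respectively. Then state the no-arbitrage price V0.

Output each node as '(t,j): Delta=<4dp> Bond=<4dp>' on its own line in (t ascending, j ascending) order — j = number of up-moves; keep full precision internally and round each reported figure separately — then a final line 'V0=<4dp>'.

(0,0): Delta=0.5213 Bond=-13.5809
(1,0): Delta=-1.1474 Bond=156.7045
(1,1): Delta=0.9481 Bond=-102.3461
(2,0): Delta=-6.5871 Bond=532.3704
(2,1): Delta=0.2442 Bond=-16.5463
(2,2): Delta=1.1282 Bond=-158.6204
V0=68.7816

No-arbitrage ⇒ martingale measure with p* = (R−d)/(u−d) = 0.6615.
At expiry t=3: V(3,0)=289.1400, V(3,1)=3.3200, V(3,2)=24.5100, V(3,3)=220.3300
  t=2,j=0: stock 66.7550 → up 86.7815 (V=3.3200), down 43.3908 (V=289.1400). Price 92.6473; hedge Δ=-6.5871, bond B=532.3704.
  t=2,j=1: stock 133.5100 → up 173.5630 (V=24.5100), down 86.7815 (V=3.3200). Price 16.0537; hedge Δ=0.2442, bond B=-16.5463.
  t=2,j=2: stock 267.0200 → up 347.1260 (V=220.3300), down 173.5630 (V=24.5100). Price 142.6412; hedge Δ=1.1282, bond B=-158.6204.
  t=1,j=0: stock 102.7000 → up 133.5100 (V=16.0537), down 66.7550 (V=92.6473). Price 38.8682; hedge Δ=-1.1474, bond B=156.7045.
  t=1,j=1: stock 205.4000 → up 267.0200 (V=142.6412), down 133.5100 (V=16.0537). Price 92.4039; hedge Δ=0.9481, bond B=-102.3461.
  t=0,j=0: stock 158.0000 → up 205.4000 (V=92.4039), down 102.7000 (V=38.8682). Price 68.7816; hedge Δ=0.5213, bond B=-13.5809.
Root portfolio cost Δ·158+B reproduces V0=68.7816.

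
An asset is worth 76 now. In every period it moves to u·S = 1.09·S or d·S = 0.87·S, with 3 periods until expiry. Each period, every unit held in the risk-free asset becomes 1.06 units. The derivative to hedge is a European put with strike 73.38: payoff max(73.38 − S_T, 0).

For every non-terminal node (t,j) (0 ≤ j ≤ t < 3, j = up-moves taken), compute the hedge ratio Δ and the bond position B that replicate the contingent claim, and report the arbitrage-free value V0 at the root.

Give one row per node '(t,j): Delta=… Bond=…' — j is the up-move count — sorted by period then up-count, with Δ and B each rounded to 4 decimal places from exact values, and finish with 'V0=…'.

Since d<R<u, set p* = (R−d)/(u−d) = 0.8636; price each node as the discounted p*-expectation of its children.
Terminal values V(3,·): V(3,0)=23.3338, V(3,1)=10.6784, V(3,2)=0.0000, V(3,3)=0.0000
  t=2,j=0: stock 57.5244 → up 62.7016 (V=10.6784), down 50.0462 (V=23.3338). Price 11.7020; hedge Δ=-1.0000, bond B=69.2264.
  t=2,j=1: stock 72.0708 → up 78.5572 (V=0.0000), down 62.7016 (V=10.6784). Price 1.3737; hedge Δ=-0.6735, bond B=49.9119.
  t=2,j=2: stock 90.2956 → up 98.4222 (V=0.0000), down 78.5572 (V=0.0000). Price 0.0000; hedge Δ=0.0000, bond B=0.0000.
  t=1,j=0: stock 66.1200 → up 72.0708 (V=1.3737), down 57.5244 (V=11.7020). Price 2.6246; hedge Δ=-0.7100, bond B=49.5714.
  t=1,j=1: stock 82.8400 → up 90.2956 (V=0.0000), down 72.0708 (V=1.3737). Price 0.1767; hedge Δ=-0.0754, bond B=6.4209.
  t=0,j=0: stock 76.0000 → up 82.8400 (V=0.1767), down 66.1200 (V=2.6246). Price 0.4816; hedge Δ=-0.1464, bond B=11.6086.
Check: Δ(0,0)·S0 + B(0,0) = 0.4816 = V0.

(0,0): Delta=-0.1464 Bond=11.6086
(1,0): Delta=-0.7100 Bond=49.5714
(1,1): Delta=-0.0754 Bond=6.4209
(2,0): Delta=-1.0000 Bond=69.2264
(2,1): Delta=-0.6735 Bond=49.9119
(2,2): Delta=0.0000 Bond=0.0000
V0=0.4816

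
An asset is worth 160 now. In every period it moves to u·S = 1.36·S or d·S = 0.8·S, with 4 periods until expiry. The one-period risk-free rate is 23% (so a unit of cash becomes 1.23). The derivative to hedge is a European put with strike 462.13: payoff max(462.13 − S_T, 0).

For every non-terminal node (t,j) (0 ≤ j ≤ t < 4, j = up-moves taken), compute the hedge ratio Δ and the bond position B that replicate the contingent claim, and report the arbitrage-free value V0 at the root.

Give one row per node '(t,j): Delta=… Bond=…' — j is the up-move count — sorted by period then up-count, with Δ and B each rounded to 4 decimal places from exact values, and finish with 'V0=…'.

Under the risk-neutral measure, an up-move has probability p* = (R−d)/(u−d) = 0.7679 and values discount at R = 1.23.
At expiry t=4: V(4,0)=396.5940, V(4,1)=350.7188, V(4,2)=272.7310, V(4,3)=140.1516, V(4,4)=0.0000
Node (3,0) S=81.9200: V=(p*·350.7188+(1−p*)·396.5940)/1.23=293.7954; Δ=(350.7188−396.5940)/(111.4112−65.5360)=-1.0000; B=V−Δ·S=375.7154
Node (3,1) S=139.2640: V=(p*·272.7310+(1−p*)·350.7188)/1.23=236.4514; Δ=(272.7310−350.7188)/(189.3990−111.4112)=-1.0000; B=V−Δ·S=375.7154
Node (3,2) S=236.7488: V=(p*·140.1516+(1−p*)·272.7310)/1.23=138.9666; Δ=(140.1516−272.7310)/(321.9784−189.3990)=-1.0000; B=V−Δ·S=375.7154
Node (3,3) S=402.4730: V=(p*·0.0000+(1−p*)·140.1516)/1.23=26.4514; Δ=(0.0000−140.1516)/(547.3632−321.9784)=-0.6218; B=V−Δ·S=276.7222
Node (2,0) S=102.4000: V=(p*·236.4514+(1−p*)·293.7954)/1.23=203.0597; Δ=(236.4514−293.7954)/(139.2640−81.9200)=-1.0000; B=V−Δ·S=305.4597
Node (2,1) S=174.0800: V=(p*·138.9666+(1−p*)·236.4514)/1.23=131.3797; Δ=(138.9666−236.4514)/(236.7488−139.2640)=-1.0000; B=V−Δ·S=305.4597
Node (2,2) S=295.9360: V=(p*·26.4514+(1−p*)·138.9666)/1.23=42.7406; Δ=(26.4514−138.9666)/(402.4730−236.7488)=-0.6789; B=V−Δ·S=243.6608
Node (1,0) S=128.0000: V=(p*·131.3797+(1−p*)·203.0597)/1.23=120.3412; Δ=(131.3797−203.0597)/(174.0800−102.4000)=-1.0000; B=V−Δ·S=248.3412
Node (1,1) S=217.6000: V=(p*·42.7406+(1−p*)·131.3797)/1.23=51.4777; Δ=(42.7406−131.3797)/(295.9360−174.0800)=-0.7274; B=V−Δ·S=209.7617
Node (0,0) S=160.0000: V=(p*·51.4777+(1−p*)·120.3412)/1.23=54.8487; Δ=(51.4777−120.3412)/(217.6000−128.0000)=-0.7686; B=V−Δ·S=177.8193
The time-0 hedge costs 54.8487, which is the no-arbitrage price.

(0,0): Delta=-0.7686 Bond=177.8193
(1,0): Delta=-1.0000 Bond=248.3412
(1,1): Delta=-0.7274 Bond=209.7617
(2,0): Delta=-1.0000 Bond=305.4597
(2,1): Delta=-1.0000 Bond=305.4597
(2,2): Delta=-0.6789 Bond=243.6608
(3,0): Delta=-1.0000 Bond=375.7154
(3,1): Delta=-1.0000 Bond=375.7154
(3,2): Delta=-1.0000 Bond=375.7154
(3,3): Delta=-0.6218 Bond=276.7222
V0=54.8487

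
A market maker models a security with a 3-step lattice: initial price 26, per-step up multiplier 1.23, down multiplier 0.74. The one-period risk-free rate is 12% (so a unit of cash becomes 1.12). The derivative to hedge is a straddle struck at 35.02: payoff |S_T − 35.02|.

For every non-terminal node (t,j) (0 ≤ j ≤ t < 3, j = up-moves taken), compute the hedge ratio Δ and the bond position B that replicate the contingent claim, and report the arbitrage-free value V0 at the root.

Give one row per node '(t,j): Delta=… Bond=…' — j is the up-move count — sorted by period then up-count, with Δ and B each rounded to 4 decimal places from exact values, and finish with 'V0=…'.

(0,0): Delta=0.0057 Bond=7.6493
(1,0): Delta=-1.0000 Bond=27.9177
(1,1): Delta=0.1809 Bond=2.9657
(2,0): Delta=-1.0000 Bond=31.2679
(2,1): Delta=-1.0000 Bond=31.2679
(2,2): Delta=0.3866 Bond=-4.7682
V0=7.7987

The replicating-portfolio and risk-neutral prices coincide; use p* = (1.12−0.74)/(1.23−0.74) = 0.7755 for the latter.
Terminal payoffs: V(3,0)=24.4842, V(3,1)=17.5078, V(3,2)=5.9118, V(3,3)=13.3625
Node (2,0) S=14.2376: V=(p*·17.5078+(1−p*)·24.4842)/1.12=17.0303; Δ=(17.5078−24.4842)/(17.5122−10.5358)=-1.0000; B=V−Δ·S=31.2679
Node (2,1) S=23.6652: V=(p*·5.9118+(1−p*)·17.5078)/1.12=7.6027; Δ=(5.9118−17.5078)/(29.1082−17.5122)=-1.0000; B=V−Δ·S=31.2679
Node (2,2) S=39.3354: V=(p*·13.3625+(1−p*)·5.9118)/1.12=10.4374; Δ=(13.3625−5.9118)/(48.3825−29.1082)=0.3866; B=V−Δ·S=-4.7682
Node (1,0) S=19.2400: V=(p*·7.6027+(1−p*)·17.0303)/1.12=8.6777; Δ=(7.6027−17.0303)/(23.6652−14.2376)=-1.0000; B=V−Δ·S=27.9177
Node (1,1) S=31.9800: V=(p*·10.4374+(1−p*)·7.6027)/1.12=8.7509; Δ=(10.4374−7.6027)/(39.3354−23.6652)=0.1809; B=V−Δ·S=2.9657
Node (0,0) S=26.0000: V=(p*·8.7509+(1−p*)·8.6777)/1.12=7.7987; Δ=(8.7509−8.6777)/(31.9800−19.2400)=0.0057; B=V−Δ·S=7.6493
Root portfolio cost Δ·26+B reproduces V0=7.7987.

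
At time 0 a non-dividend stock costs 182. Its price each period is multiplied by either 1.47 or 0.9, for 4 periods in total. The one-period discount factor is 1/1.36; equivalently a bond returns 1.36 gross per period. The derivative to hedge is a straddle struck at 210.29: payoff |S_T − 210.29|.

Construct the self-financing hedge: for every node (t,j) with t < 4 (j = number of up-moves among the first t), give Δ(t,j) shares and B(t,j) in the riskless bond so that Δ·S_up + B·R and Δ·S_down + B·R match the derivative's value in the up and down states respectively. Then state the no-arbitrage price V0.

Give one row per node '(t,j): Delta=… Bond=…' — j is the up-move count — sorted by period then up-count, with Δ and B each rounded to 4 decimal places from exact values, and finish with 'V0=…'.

(0,0): Delta=0.9853 Bond=-58.5128
(1,0): Delta=0.9124 Bond=-67.6302
(1,1): Delta=0.9960 Bond=-82.4343
(2,0): Delta=0.5292 Bond=-35.4851
(2,1): Delta=0.9685 Bond=-105.4861
(2,2): Delta=1.0000 Bond=-113.6949
(3,0): Delta=-1.0000 Bond=154.6250
(3,1): Delta=0.7530 Bond=-96.7756
(3,2): Delta=1.0000 Bond=-154.6250
(3,3): Delta=1.0000 Bond=-154.6250
V0=120.8106

Since d<R<u, set p* = (R−d)/(u−d) = 0.8070; price each node as the discounted p*-expectation of its children.
Terminal values V(4,·): V(4,0)=90.8798, V(4,1)=15.2533, V(4,2)=108.2699, V(4,3)=310.0245, V(4,4)=639.5570
(3,0): S=132.6780. Δ = (V_up−V_dn)/(S_up−S_dn) = (15.2533−90.8798)/(195.0367−119.4102) = -1.0000. V = [p*·15.2533 + (1−p*)·90.8798]/1.36 = 21.9470. B = V − Δ·S = 154.6250.
(3,1): S=216.7074. Δ = (V_up−V_dn)/(S_up−S_dn) = (108.2699−15.2533)/(318.5599−195.0367) = 0.7530. V = [p*·108.2699 + (1−p*)·15.2533]/1.36 = 66.4113. B = V − Δ·S = -96.7756.
(3,2): S=353.9554. Δ = (V_up−V_dn)/(S_up−S_dn) = (310.0245−108.2699)/(520.3145−318.5599) = 1.0000. V = [p*·310.0245 + (1−p*)·108.2699]/1.36 = 199.3304. B = V − Δ·S = -154.6250.
(3,3): S=578.1272. Δ = (V_up−V_dn)/(S_up−S_dn) = (639.5570−310.0245)/(849.8470−520.3145) = 1.0000. V = [p*·639.5570 + (1−p*)·310.0245]/1.36 = 423.5022. B = V − Δ·S = -154.6250.
(2,0): S=147.4200. Δ = (V_up−V_dn)/(S_up−S_dn) = (66.4113−21.9470)/(216.7074−132.6780) = 0.5292. V = [p*·66.4113 + (1−p*)·21.9470]/1.36 = 42.5224. B = V − Δ·S = -35.4851.
(2,1): S=240.7860. Δ = (V_up−V_dn)/(S_up−S_dn) = (199.3304−66.4113)/(353.9554−216.7074) = 0.9685. V = [p*·199.3304 + (1−p*)·66.4113]/1.36 = 127.7054. B = V − Δ·S = -105.4861.
(2,2): S=393.2838. Δ = (V_up−V_dn)/(S_up−S_dn) = (423.5022−199.3304)/(578.1272−353.9554) = 1.0000. V = [p*·423.5022 + (1−p*)·199.3304]/1.36 = 279.5889. B = V − Δ·S = -113.6949.
(1,0): S=163.8000. Δ = (V_up−V_dn)/(S_up−S_dn) = (127.7054−42.5224)/(240.7860−147.4200) = 0.9124. V = [p*·127.7054 + (1−p*)·42.5224]/1.36 = 81.8137. B = V − Δ·S = -67.6302.
(1,1): S=267.5400. Δ = (V_up−V_dn)/(S_up−S_dn) = (279.5889−127.7054)/(393.2838−240.7860) = 0.9960. V = [p*·279.5889 + (1−p*)·127.7054]/1.36 = 184.0280. B = V − Δ·S = -82.4343.
(0,0): S=182.0000. Δ = (V_up−V_dn)/(S_up−S_dn) = (184.0280−81.8137)/(267.5400−163.8000) = 0.9853. V = [p*·184.0280 + (1−p*)·81.8137]/1.36 = 120.8106. B = V − Δ·S = -58.5128.
Each (Δ,B) replicates both successor values, so the strategy is self-financing and V0 is arbitrage-free.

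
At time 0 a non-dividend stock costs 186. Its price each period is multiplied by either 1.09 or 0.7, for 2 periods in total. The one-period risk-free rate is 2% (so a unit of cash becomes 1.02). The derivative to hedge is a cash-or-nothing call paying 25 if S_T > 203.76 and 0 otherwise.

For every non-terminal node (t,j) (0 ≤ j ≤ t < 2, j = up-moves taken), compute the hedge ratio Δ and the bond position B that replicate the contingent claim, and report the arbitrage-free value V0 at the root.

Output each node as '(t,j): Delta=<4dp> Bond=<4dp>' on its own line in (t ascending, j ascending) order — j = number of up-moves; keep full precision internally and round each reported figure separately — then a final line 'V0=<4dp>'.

(0,0): Delta=0.2772 Bond=-35.3882
(1,0): Delta=0.0000 Bond=0.0000
(1,1): Delta=0.3162 Bond=-43.9920
V0=16.1775

Risk-neutral probability p* = (R−d)/(u−d) = (1.02−0.7)/(1.09−0.7) = 0.8205.
At expiry t=2: V(2,0)=0.0000, V(2,1)=0.0000, V(2,2)=25.0000
Node (1,0) S=130.2000: V=(p*·0.0000+(1−p*)·0.0000)/1.02=0.0000; Δ=(0.0000−0.0000)/(141.9180−91.1400)=0.0000; B=V−Δ·S=0.0000
Node (1,1) S=202.7400: V=(p*·25.0000+(1−p*)·0.0000)/1.02=20.1106; Δ=(25.0000−0.0000)/(220.9866−141.9180)=0.3162; B=V−Δ·S=-43.9920
Node (0,0) S=186.0000: V=(p*·20.1106+(1−p*)·0.0000)/1.02=16.1775; Δ=(20.1106−0.0000)/(202.7400−130.2000)=0.2772; B=V−Δ·S=-35.3882
Each (Δ,B) replicates both successor values, so the strategy is self-financing and V0 is arbitrage-free.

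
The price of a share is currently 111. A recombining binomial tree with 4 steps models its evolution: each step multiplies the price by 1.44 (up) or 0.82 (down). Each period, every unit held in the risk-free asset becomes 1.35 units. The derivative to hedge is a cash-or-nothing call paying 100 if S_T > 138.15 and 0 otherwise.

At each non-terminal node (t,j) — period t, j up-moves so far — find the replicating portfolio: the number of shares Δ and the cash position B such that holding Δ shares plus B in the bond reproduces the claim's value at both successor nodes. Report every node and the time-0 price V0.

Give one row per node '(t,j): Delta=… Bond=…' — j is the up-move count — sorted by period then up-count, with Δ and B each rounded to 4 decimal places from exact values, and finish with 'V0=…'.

The replicating-portfolio and risk-neutral prices coincide; use p* = (1.35−0.82)/(1.44−0.82) = 0.8548 for the latter.
At expiry t=4: V(4,0)=0.0000, V(4,1)=0.0000, V(4,2)=100.0000, V(4,3)=100.0000, V(4,4)=100.0000
  t=3,j=0: stock 61.2018 → up 88.1307 (V=0.0000), down 50.1855 (V=0.0000). Price 0.0000; hedge Δ=0.0000, bond B=0.0000.
  t=3,j=1: stock 107.4764 → up 154.7660 (V=100.0000), down 88.1307 (V=0.0000). Price 63.3214; hedge Δ=1.5007, bond B=-97.9689.
  t=3,j=2: stock 188.7391 → up 271.7843 (V=100.0000), down 154.7660 (V=100.0000). Price 74.0741; hedge Δ=0.0000, bond B=74.0741.
  t=3,j=3: stock 331.4442 → up 477.2797 (V=100.0000), down 271.7843 (V=100.0000). Price 74.0741; hedge Δ=0.0000, bond B=74.0741.
  t=2,j=0: stock 74.6364 → up 107.4764 (V=63.3214), down 61.2018 (V=0.0000). Price 40.0960; hedge Δ=1.3684, bond B=-62.0353.
  t=2,j=1: stock 131.0688 → up 188.7391 (V=74.0741), down 107.4764 (V=63.3214). Price 53.7135; hedge Δ=0.1323, bond B=36.3704.
  t=2,j=2: stock 230.1696 → up 331.4442 (V=74.0741), down 188.7391 (V=74.0741). Price 54.8697; hedge Δ=0.0000, bond B=54.8697.
  t=1,j=0: stock 91.0200 → up 131.0688 (V=53.7135), down 74.6364 (V=40.0960). Price 38.3235; hedge Δ=0.2413, bond B=16.3598.
  t=1,j=1: stock 159.8400 → up 230.1696 (V=54.8697), down 131.0688 (V=53.7135). Price 40.5199; hedge Δ=0.0117, bond B=38.6550.
  t=0,j=0: stock 111.0000 → up 159.8400 (V=40.5199), down 91.0200 (V=38.3235). Price 29.7786; hedge Δ=0.0319, bond B=26.2360.
Check: Δ(0,0)·S0 + B(0,0) = 29.7786 = V0.

(0,0): Delta=0.0319 Bond=26.2360
(1,0): Delta=0.2413 Bond=16.3598
(1,1): Delta=0.0117 Bond=38.6550
(2,0): Delta=1.3684 Bond=-62.0353
(2,1): Delta=0.1323 Bond=36.3704
(2,2): Delta=0.0000 Bond=54.8697
(3,0): Delta=0.0000 Bond=0.0000
(3,1): Delta=1.5007 Bond=-97.9689
(3,2): Delta=0.0000 Bond=74.0741
(3,3): Delta=0.0000 Bond=74.0741
V0=29.7786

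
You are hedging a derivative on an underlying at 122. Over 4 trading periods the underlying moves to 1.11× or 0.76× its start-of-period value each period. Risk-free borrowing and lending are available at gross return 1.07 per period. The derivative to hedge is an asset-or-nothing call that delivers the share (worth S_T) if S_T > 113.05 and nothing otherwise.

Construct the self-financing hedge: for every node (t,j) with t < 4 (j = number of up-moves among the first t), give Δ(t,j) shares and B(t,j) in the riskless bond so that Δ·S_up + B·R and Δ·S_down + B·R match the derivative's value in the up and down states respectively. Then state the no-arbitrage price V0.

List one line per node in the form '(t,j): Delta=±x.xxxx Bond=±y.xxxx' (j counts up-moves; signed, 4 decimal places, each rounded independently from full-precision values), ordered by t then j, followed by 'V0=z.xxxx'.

Under the risk-neutral measure, an up-move has probability p* = (R−d)/(u−d) = 0.8857 and values discount at R = 1.07.
Terminal payoffs: V(4,0)=0.0000, V(4,1)=0.0000, V(4,2)=0.0000, V(4,3)=126.8067, V(4,4)=185.2046
(3,0): S=53.5551. Δ = (V_up−V_dn)/(S_up−S_dn) = (0.0000−0.0000)/(59.4461−40.7019) = 0.0000. V = [p*·0.0000 + (1−p*)·0.0000]/1.07 = 0.0000. B = V − Δ·S = 0.0000.
(3,1): S=78.2186. Δ = (V_up−V_dn)/(S_up−S_dn) = (0.0000−0.0000)/(86.8226−59.4461) = 0.0000. V = [p*·0.0000 + (1−p*)·0.0000]/1.07 = 0.0000. B = V − Δ·S = 0.0000.
(3,2): S=114.2403. Δ = (V_up−V_dn)/(S_up−S_dn) = (126.8067−0.0000)/(126.8067−86.8226) = 3.1714. V = [p*·126.8067 + (1−p*)·0.0000]/1.07 = 104.9669. B = V − Δ·S = -257.3381.
(3,3): S=166.8510. Δ = (V_up−V_dn)/(S_up−S_dn) = (185.2046−126.8067)/(185.2046−126.8067) = 1.0000. V = [p*·185.2046 + (1−p*)·126.8067]/1.07 = 166.8510. B = V − Δ·S = 0.0000.
(2,0): S=70.4672. Δ = (V_up−V_dn)/(S_up−S_dn) = (0.0000−0.0000)/(78.2186−53.5551) = 0.0000. V = [p*·0.0000 + (1−p*)·0.0000]/1.07 = 0.0000. B = V − Δ·S = 0.0000.
(2,1): S=102.9192. Δ = (V_up−V_dn)/(S_up−S_dn) = (104.9669−0.0000)/(114.2403−78.2186) = 2.9140. V = [p*·104.9669 + (1−p*)·0.0000]/1.07 = 86.8885. B = V − Δ·S = -213.0169.
(2,2): S=150.3162. Δ = (V_up−V_dn)/(S_up−S_dn) = (166.8510−104.9669)/(166.8510−114.2403) = 1.1763. V = [p*·166.8510 + (1−p*)·104.9669]/1.07 = 149.3257. B = V − Δ·S = -27.4860.
(1,0): S=92.7200. Δ = (V_up−V_dn)/(S_up−S_dn) = (86.8885−0.0000)/(102.9192−70.4672) = 2.6774. V = [p*·86.8885 + (1−p*)·0.0000]/1.07 = 71.9237. B = V − Δ·S = -176.3291.
(1,1): S=135.4200. Δ = (V_up−V_dn)/(S_up−S_dn) = (149.3257−86.8885)/(150.3162−102.9192) = 1.3173. V = [p*·149.3257 + (1−p*)·86.8885]/1.07 = 132.8879. B = V − Δ·S = -45.5043.
(0,0): S=122.0000. Δ = (V_up−V_dn)/(S_up−S_dn) = (132.8879−71.9237)/(135.4200−92.7200) = 1.4277. V = [p*·132.8879 + (1−p*)·71.9237]/1.07 = 117.6827. B = V − Δ·S = -56.5006.
Check: Δ(0,0)·S0 + B(0,0) = 117.6827 = V0.

(0,0): Delta=1.4277 Bond=-56.5006
(1,0): Delta=2.6774 Bond=-176.3291
(1,1): Delta=1.3173 Bond=-45.5043
(2,0): Delta=0.0000 Bond=0.0000
(2,1): Delta=2.9140 Bond=-213.0169
(2,2): Delta=1.1763 Bond=-27.4860
(3,0): Delta=0.0000 Bond=0.0000
(3,1): Delta=0.0000 Bond=0.0000
(3,2): Delta=3.1714 Bond=-257.3381
(3,3): Delta=1.0000 Bond=0.0000
V0=117.6827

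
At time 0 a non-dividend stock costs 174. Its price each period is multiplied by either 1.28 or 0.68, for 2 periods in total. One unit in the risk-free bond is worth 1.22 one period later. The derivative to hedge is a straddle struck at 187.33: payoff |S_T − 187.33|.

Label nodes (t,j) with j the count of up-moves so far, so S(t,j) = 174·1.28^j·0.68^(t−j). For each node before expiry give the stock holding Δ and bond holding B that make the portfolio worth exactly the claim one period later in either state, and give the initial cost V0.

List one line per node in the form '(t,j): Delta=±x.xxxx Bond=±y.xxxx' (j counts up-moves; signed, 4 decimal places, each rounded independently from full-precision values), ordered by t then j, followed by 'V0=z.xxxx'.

Since d<R<u, set p* = (R−d)/(u−d) = 0.9000; price each node as the discounted p*-expectation of its children.
Terminal payoffs: V(2,0)=106.8724, V(2,1)=35.8804, V(2,2)=97.7516
Node (1,0) S=118.3200: V=(p*·35.8804+(1−p*)·106.8724)/1.22=35.2292; Δ=(35.8804−106.8724)/(151.4496−80.4576)=-1.0000; B=V−Δ·S=153.5492
Node (1,1) S=222.7200: V=(p*·97.7516+(1−p*)·35.8804)/1.22=75.0529; Δ=(97.7516−35.8804)/(285.0816−151.4496)=0.4630; B=V−Δ·S=-28.0658
Node (0,0) S=174.0000: V=(p*·75.0529+(1−p*)·35.2292)/1.22=58.2545; Δ=(75.0529−35.2292)/(222.7200−118.3200)=0.3815; B=V−Δ·S=-8.1183
Each (Δ,B) replicates both successor values, so the strategy is self-financing and V0 is arbitrage-free.

(0,0): Delta=0.3815 Bond=-8.1183
(1,0): Delta=-1.0000 Bond=153.5492
(1,1): Delta=0.4630 Bond=-28.0658
V0=58.2545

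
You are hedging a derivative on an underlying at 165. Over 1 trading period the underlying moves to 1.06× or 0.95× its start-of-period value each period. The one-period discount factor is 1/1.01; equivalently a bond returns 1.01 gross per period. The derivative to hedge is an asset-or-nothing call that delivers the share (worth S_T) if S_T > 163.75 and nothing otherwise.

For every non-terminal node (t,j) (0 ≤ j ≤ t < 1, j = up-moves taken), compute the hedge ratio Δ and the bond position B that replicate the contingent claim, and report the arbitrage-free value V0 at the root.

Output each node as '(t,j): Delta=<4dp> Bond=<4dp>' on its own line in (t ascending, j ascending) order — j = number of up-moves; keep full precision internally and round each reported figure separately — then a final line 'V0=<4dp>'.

(0,0): Delta=9.6364 Bond=-1495.5446
V0=94.4554

No-arbitrage ⇒ martingale measure with p* = (R−d)/(u−d) = 0.5455.
At expiry t=1: V(1,0)=0.0000, V(1,1)=174.9000
(0,0): S=165.0000. Δ = (V_up−V_dn)/(S_up−S_dn) = (174.9000−0.0000)/(174.9000−156.7500) = 9.6364. V = [p*·174.9000 + (1−p*)·0.0000]/1.01 = 94.4554. B = V − Δ·S = -1495.5446.
Each (Δ,B) replicates both successor values, so the strategy is self-financing and V0 is arbitrage-free.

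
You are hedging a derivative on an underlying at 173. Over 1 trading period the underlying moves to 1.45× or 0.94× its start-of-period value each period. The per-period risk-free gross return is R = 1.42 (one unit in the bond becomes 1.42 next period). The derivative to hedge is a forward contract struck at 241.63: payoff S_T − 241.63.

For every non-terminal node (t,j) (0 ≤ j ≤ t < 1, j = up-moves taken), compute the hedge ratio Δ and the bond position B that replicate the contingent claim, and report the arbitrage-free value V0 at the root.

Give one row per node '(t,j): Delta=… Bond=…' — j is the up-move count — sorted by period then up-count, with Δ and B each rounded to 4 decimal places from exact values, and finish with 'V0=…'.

(0,0): Delta=1.0000 Bond=-170.1620
V0=2.8380

Since d<R<u, set p* = (R−d)/(u−d) = 0.9412; price each node as the discounted p*-expectation of its children.
Terminal values V(1,·): V(1,0)=-79.0100, V(1,1)=9.2200
(0,0): S=173.0000. Δ = (V_up−V_dn)/(S_up−S_dn) = (9.2200−-79.0100)/(250.8500−162.6200) = 1.0000. V = [p*·9.2200 + (1−p*)·-79.0100]/1.42 = 2.8380. B = V − Δ·S = -170.1620.
Self-financing check: at every node Δ·S+B equals the discounted successor values.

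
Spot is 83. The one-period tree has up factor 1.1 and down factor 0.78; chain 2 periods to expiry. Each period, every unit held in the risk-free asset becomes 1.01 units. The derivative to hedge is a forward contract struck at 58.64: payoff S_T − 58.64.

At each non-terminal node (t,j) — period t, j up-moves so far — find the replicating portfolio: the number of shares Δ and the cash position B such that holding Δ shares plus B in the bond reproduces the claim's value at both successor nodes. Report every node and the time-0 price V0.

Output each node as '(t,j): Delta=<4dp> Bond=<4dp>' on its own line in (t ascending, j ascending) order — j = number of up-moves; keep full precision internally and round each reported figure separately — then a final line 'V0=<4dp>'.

(0,0): Delta=1.0000 Bond=-57.4846
(1,0): Delta=1.0000 Bond=-58.0594
(1,1): Delta=1.0000 Bond=-58.0594
V0=25.5154

Under the risk-neutral measure, an up-move has probability p* = (R−d)/(u−d) = 0.7187 and values discount at R = 1.01.
Terminal payoffs: V(2,0)=-8.1428, V(2,1)=12.5740, V(2,2)=41.7900
  t=1,j=0: stock 64.7400 → up 71.2140 (V=12.5740), down 50.4972 (V=-8.1428). Price 6.6806; hedge Δ=1.0000, bond B=-58.0594.
  t=1,j=1: stock 91.3000 → up 100.4300 (V=41.7900), down 71.2140 (V=12.5740). Price 33.2406; hedge Δ=1.0000, bond B=-58.0594.
  t=0,j=0: stock 83.0000 → up 91.3000 (V=33.2406), down 64.7400 (V=6.6806). Price 25.5154; hedge Δ=1.0000, bond B=-57.4846.
Check: Δ(0,0)·S0 + B(0,0) = 25.5154 = V0.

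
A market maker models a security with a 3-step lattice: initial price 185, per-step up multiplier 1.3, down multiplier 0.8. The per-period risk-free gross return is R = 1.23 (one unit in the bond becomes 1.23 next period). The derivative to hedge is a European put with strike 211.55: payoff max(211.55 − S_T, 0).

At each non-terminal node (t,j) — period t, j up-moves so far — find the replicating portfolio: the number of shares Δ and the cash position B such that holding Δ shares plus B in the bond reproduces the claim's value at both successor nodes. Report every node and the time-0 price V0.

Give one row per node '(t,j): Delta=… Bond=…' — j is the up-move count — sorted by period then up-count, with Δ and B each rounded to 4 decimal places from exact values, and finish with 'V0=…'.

(0,0): Delta=-0.1075 Bond=21.6175
(1,0): Delta=-0.6356 Bond=104.7509
(1,1): Delta=-0.0545 Bond=13.8656
(2,0): Delta=-1.0000 Bond=171.9919
(2,1): Delta=-0.5991 Bond=121.8195
(2,2): Delta=0.0000 Bond=0.0000
V0=1.7383

Risk-neutral probability p* = (R−d)/(u−d) = (1.23−0.8)/(1.3−0.8) = 0.8600.
Payoff layer (t=3): V(3,0)=116.8300, V(3,1)=57.6300, V(3,2)=0.0000, V(3,3)=0.0000
Node (2,0) S=118.4000: V=(p*·57.6300+(1−p*)·116.8300)/1.23=53.5919; Δ=(57.6300−116.8300)/(153.9200−94.7200)=-1.0000; B=V−Δ·S=171.9919
Node (2,1) S=192.4000: V=(p*·0.0000+(1−p*)·57.6300)/1.23=6.5595; Δ=(0.0000−57.6300)/(250.1200−153.9200)=-0.5991; B=V−Δ·S=121.8195
Node (2,2) S=312.6500: V=(p*·0.0000+(1−p*)·0.0000)/1.23=0.0000; Δ=(0.0000−0.0000)/(406.4450−250.1200)=0.0000; B=V−Δ·S=0.0000
Node (1,0) S=148.0000: V=(p*·6.5595+(1−p*)·53.5919)/1.23=10.6862; Δ=(6.5595−53.5919)/(192.4000−118.4000)=-0.6356; B=V−Δ·S=104.7509
Node (1,1) S=240.5000: V=(p*·0.0000+(1−p*)·6.5595)/1.23=0.7466; Δ=(0.0000−6.5595)/(312.6500−192.4000)=-0.0545; B=V−Δ·S=13.8656
Node (0,0) S=185.0000: V=(p*·0.7466+(1−p*)·10.6862)/1.23=1.7383; Δ=(0.7466−10.6862)/(240.5000−148.0000)=-0.1075; B=V−Δ·S=21.6175
Root portfolio cost Δ·185+B reproduces V0=1.7383.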